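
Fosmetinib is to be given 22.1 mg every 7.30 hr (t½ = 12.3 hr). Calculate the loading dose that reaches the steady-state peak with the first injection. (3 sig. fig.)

k = ln 2 / 12.3 = 0.05635 hr⁻¹
Accumulation ratio R = 1 / (1 − e^(−kτ)) = 1 / (1 − e^(−0.05635×7.30)) = 1 / (1 − 0.6627) = 2.965
Loading dose = maintenance dose × R = 22.1 × 2.965 ≈ 65.5 mg

65.5 mg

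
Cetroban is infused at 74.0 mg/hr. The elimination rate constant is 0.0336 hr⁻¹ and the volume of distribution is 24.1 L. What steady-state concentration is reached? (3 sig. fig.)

CL = k · V = 0.0336 × 24.1 = 0.8098 L/hr
Css = rate / CL = 74.0 / 0.8098 ≈ 91.4 µg/mL

91.4 µg/mL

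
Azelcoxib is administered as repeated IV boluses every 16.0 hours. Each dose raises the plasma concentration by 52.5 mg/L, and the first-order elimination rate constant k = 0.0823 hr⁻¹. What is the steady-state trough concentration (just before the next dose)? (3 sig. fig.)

19.2 mg/L

Fraction remaining after one interval: e^(−kτ) = e^(−0.08230 × 16.0) = 0.2680
R = 1 / (1 − 0.2680) = 1.366
Css,max = 52.5 × 1.366 = 71.72 mg/L
Css,min = Css,max × e^(−kτ) = 71.72 × 0.2680 ≈ 19.2 mg/L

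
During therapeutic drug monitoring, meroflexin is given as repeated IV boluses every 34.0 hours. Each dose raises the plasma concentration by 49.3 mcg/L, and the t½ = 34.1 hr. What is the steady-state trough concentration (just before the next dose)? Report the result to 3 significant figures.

k = ln 2 / 34.1 = 0.02033 hr⁻¹
Fraction remaining after one interval: e^(−kτ) = e^(−0.02033 × 34.0) = 0.5010
R = 1 / (1 − 0.5010) = 2.004
Css,max = 49.3 × 2.004 = 98.80 mcg/L
Css,min = Css,max × e^(−kτ) = 98.80 × 0.5010 ≈ 49.5 mcg/L

49.5 mcg/L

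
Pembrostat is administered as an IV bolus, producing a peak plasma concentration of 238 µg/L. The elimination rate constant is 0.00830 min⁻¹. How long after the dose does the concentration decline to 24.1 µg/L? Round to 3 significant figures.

276 minutes

C(t) = C₀ e^(−kt)  ⇒  t = ln(C₀/C) / k
t = ln(238/24.1) / 0.008300 = 2.290 / 0.008300 ≈ 276 minutes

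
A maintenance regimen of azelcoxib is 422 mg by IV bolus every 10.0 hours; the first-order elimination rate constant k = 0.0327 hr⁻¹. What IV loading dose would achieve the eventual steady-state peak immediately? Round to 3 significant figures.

Accumulation ratio R = 1 / (1 − e^(−kτ)) = 1 / (1 − e^(−0.03270×10.0)) = 1 / (1 − 0.7211) = 3.585
Loading dose = maintenance dose × R = 422 × 3.585 ≈ 1510 mg

1510 mg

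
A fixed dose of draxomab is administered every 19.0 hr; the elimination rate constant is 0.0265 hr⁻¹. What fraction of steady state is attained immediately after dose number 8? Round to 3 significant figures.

0.982

f_n = 1 − e^(−nkτ) = 1 − e^(−8 × 0.02650 × 19.0) = 1 − e^(−4.028) = 1 − 0.01781 ≈ 0.982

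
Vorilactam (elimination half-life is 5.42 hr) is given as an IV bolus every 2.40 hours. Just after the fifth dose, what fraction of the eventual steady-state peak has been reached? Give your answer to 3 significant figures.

0.784

k = ln 2 / 5.42 = 0.1279 hr⁻¹
f_n = 1 − e^(−nkτ) = 1 − e^(−5 × 0.1279 × 2.40) = 1 − e^(−1.535) = 1 − 0.2155 ≈ 0.784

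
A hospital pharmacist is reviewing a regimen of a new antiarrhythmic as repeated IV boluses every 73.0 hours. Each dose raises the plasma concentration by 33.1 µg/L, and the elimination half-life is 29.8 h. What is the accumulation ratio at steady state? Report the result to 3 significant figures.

1.22

k = ln 2 / 29.8 = 0.02326 h⁻¹
Fraction remaining after one interval: e^(−kτ) = e^(−0.02326 × 73.0) = 0.1831
R = 1 / (1 − 0.1831) = 1 / 0.8169 ≈ 1.22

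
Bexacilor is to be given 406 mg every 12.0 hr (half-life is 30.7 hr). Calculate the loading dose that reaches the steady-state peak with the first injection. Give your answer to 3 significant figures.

k = ln 2 / 30.7 = 0.02258 hr⁻¹
Accumulation ratio R = 1 / (1 − e^(−kτ)) = 1 / (1 − e^(−0.02258×12.0)) = 1 / (1 − 0.7627) = 4.213
Loading dose = maintenance dose × R = 406 × 4.213 ≈ 1710 mg

1710 mg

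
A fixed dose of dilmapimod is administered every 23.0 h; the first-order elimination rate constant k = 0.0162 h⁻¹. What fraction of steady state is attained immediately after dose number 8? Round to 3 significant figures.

0.949

f_n = 1 − e^(−nkτ) = 1 − e^(−8 × 0.01620 × 23.0) = 1 − e^(−2.981) = 1 − 0.05075 ≈ 0.949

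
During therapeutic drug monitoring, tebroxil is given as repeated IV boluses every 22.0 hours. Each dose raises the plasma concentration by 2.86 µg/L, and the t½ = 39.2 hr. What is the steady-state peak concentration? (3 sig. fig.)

k = ln 2 / 39.2 = 0.01768 hr⁻¹
Fraction remaining after one interval: e^(−kτ) = e^(−0.01768 × 22.0) = 0.6777
R = 1 / (1 − 0.6777) = 3.103
Css,max = 2.86 × 3.103 ≈ 8.87 µg/L

8.87 µg/L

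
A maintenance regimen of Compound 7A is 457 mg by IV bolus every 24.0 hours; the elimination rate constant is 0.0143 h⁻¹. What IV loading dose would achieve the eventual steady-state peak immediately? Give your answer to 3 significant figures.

Accumulation ratio R = 1 / (1 − e^(−kτ)) = 1 / (1 − e^(−0.01430×24.0)) = 1 / (1 − 0.7095) = 3.442
Loading dose = maintenance dose × R = 457 × 3.442 ≈ 1570 mg

1570 mg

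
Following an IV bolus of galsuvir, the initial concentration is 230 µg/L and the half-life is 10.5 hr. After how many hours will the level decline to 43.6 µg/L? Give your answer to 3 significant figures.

25.2 hours

k = ln 2 / 10.5 = 0.06601 hr⁻¹
C(t) = C₀ e^(−kt)  ⇒  t = ln(C₀/C) / k
t = ln(230/43.6) / 0.06601 = 1.663 / 0.06601 ≈ 25.2 hours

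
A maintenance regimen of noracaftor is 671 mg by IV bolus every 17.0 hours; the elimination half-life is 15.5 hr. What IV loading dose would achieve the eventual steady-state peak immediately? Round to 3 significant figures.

1260 mg

k = ln 2 / 15.5 = 0.04472 hr⁻¹
Accumulation ratio R = 1 / (1 − e^(−kτ)) = 1 / (1 − e^(−0.04472×17.0)) = 1 / (1 − 0.4676) = 1.878
Loading dose = maintenance dose × R = 671 × 1.878 ≈ 1260 mg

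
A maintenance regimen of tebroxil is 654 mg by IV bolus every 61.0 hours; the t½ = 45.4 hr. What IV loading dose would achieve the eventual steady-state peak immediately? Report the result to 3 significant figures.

1080 mg

k = ln 2 / 45.4 = 0.01527 hr⁻¹
Accumulation ratio R = 1 / (1 − e^(−kτ)) = 1 / (1 − e^(−0.01527×61.0)) = 1 / (1 − 0.3940) = 1.650
Loading dose = maintenance dose × R = 654 × 1.650 ≈ 1080 mg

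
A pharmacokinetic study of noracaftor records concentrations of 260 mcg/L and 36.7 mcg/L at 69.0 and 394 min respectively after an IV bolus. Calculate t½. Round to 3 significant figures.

115 minutes

k = ln(C₁/C₂) / (t₂ − t₁) = ln(260/36.7) / (394 − 69.0)
  = 1.958 / 325.0 = 0.006024 min⁻¹
t½ = ln 2 / k = ln 2 / 0.006024 ≈ 115 minutes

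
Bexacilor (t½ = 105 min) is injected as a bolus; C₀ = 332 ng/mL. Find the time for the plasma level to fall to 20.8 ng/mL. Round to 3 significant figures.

420 minutes

k = ln 2 / 105 = 0.006601 min⁻¹
C(t) = C₀ e^(−kt)  ⇒  t = ln(C₀/C) / k
t = ln(332/20.8) / 0.006601 = 2.770 / 0.006601 ≈ 420 minutes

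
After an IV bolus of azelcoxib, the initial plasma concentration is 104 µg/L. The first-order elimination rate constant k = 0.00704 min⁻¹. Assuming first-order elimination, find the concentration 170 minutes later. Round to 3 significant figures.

C(t) = C₀ e^(−kt) = 104 × e^(−0.007040 × 170) = 104 × e^(−1.197) = 104 × 0.3022 ≈ 31.4 µg/L

31.4 µg/L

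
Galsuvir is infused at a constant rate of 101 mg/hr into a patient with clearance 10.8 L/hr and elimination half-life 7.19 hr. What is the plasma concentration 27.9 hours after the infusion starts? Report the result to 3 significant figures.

8.72 mg/L

Css = rate / CL = 101 / 10.8 = 9.352 mg/L
k = ln 2 / 7.19 = 0.09640 hr⁻¹
C(t) = Css (1 − e^(−kt)) = 9.352 × (1 − e^(−2.690)) = 9.352 × 0.9321 ≈ 8.72 mg/L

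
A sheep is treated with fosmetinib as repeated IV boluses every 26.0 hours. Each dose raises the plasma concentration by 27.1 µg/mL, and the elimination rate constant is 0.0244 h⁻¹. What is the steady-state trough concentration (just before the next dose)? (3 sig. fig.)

Fraction remaining after one interval: e^(−kτ) = e^(−0.02440 × 26.0) = 0.5303
R = 1 / (1 − 0.5303) = 2.129
Css,max = 27.1 × 2.129 = 57.69 µg/mL
Css,min = Css,max × e^(−kτ) = 57.69 × 0.5303 ≈ 30.6 µg/mL

30.6 µg/mL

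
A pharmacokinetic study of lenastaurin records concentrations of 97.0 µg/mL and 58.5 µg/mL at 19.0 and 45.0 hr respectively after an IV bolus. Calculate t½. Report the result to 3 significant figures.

35.6 hours

k = ln(C₁/C₂) / (t₂ − t₁) = ln(97.0/58.5) / (45.0 − 19.0)
  = 0.5057 / 26.00 = 0.01945 hr⁻¹
t½ = ln 2 / k = ln 2 / 0.01945 ≈ 35.6 hours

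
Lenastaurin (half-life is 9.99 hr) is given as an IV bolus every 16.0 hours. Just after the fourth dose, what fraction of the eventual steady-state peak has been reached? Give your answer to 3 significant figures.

k = ln 2 / 9.99 = 0.06938 hr⁻¹
f_n = 1 − e^(−nkτ) = 1 − e^(−4 × 0.06938 × 16.0) = 1 − e^(−4.441) = 1 − 0.01179 ≈ 0.988

0.988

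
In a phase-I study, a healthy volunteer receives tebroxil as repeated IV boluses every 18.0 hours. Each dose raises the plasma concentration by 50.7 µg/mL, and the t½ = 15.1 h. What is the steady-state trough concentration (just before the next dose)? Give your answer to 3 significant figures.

39.5 µg/mL

k = ln 2 / 15.1 = 0.04590 h⁻¹
Fraction remaining after one interval: e^(−kτ) = e^(−0.04590 × 18.0) = 0.4377
R = 1 / (1 − 0.4377) = 1.778
Css,max = 50.7 × 1.778 = 90.16 µg/mL
Css,min = Css,max × e^(−kτ) = 90.16 × 0.4377 ≈ 39.5 µg/mL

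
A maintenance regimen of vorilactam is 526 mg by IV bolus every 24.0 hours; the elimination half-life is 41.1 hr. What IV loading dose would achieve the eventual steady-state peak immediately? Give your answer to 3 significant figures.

k = ln 2 / 41.1 = 0.01686 hr⁻¹
Accumulation ratio R = 1 / (1 − e^(−kτ)) = 1 / (1 − e^(−0.01686×24.0)) = 1 / (1 − 0.6671) = 3.004
Loading dose = maintenance dose × R = 526 × 3.004 ≈ 1580 mg

1580 mg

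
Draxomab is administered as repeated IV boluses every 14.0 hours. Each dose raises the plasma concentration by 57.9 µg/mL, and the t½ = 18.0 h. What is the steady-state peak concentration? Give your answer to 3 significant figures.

k = ln 2 / 18.0 = 0.03851 h⁻¹
Fraction remaining after one interval: e^(−kτ) = e^(−0.03851 × 14.0) = 0.5833
R = 1 / (1 − 0.5833) = 2.400
Css,max = 57.9 × 2.400 ≈ 139 µg/mL

139 µg/mL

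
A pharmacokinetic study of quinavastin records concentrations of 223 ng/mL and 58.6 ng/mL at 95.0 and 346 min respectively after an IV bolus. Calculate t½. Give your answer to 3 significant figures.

k = ln(C₁/C₂) / (t₂ − t₁) = ln(223/58.6) / (346 − 95.0)
  = 1.336 / 251.0 = 0.005324 min⁻¹
t½ = ln 2 / k = ln 2 / 0.005324 ≈ 130 minutes

130 minutes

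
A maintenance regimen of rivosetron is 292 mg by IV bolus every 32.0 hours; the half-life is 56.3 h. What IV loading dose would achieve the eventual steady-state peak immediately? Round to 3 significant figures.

897 mg

k = ln 2 / 56.3 = 0.01231 h⁻¹
Accumulation ratio R = 1 / (1 − e^(−kτ)) = 1 / (1 − e^(−0.01231×32.0)) = 1 / (1 − 0.6744) = 3.071
Loading dose = maintenance dose × R = 292 × 3.071 ≈ 897 mg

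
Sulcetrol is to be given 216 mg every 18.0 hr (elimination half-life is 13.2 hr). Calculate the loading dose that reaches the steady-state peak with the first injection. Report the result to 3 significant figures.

k = ln 2 / 13.2 = 0.05251 hr⁻¹
Accumulation ratio R = 1 / (1 − e^(−kτ)) = 1 / (1 − e^(−0.05251×18.0)) = 1 / (1 − 0.3886) = 1.636
Loading dose = maintenance dose × R = 216 × 1.636 ≈ 353 mg

353 mg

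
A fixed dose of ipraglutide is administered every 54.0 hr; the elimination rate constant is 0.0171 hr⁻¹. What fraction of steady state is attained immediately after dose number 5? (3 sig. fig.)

0.990

f_n = 1 − e^(−nkτ) = 1 − e^(−5 × 0.01710 × 54.0) = 1 − e^(−4.617) = 1 − 0.009882 ≈ 0.990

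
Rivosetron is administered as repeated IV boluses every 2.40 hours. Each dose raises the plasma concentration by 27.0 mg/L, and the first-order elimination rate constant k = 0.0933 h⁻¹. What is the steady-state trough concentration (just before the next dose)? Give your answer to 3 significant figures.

108 mg/L

Fraction remaining after one interval: e^(−kτ) = e^(−0.09330 × 2.40) = 0.7994
R = 1 / (1 − 0.7994) = 4.985
Css,max = 27.0 × 4.985 = 134.6 mg/L
Css,min = Css,max × e^(−kτ) = 134.6 × 0.7994 ≈ 108 mg/L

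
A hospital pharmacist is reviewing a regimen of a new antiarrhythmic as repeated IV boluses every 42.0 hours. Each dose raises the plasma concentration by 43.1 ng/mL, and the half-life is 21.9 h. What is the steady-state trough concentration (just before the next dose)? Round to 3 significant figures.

k = ln 2 / 21.9 = 0.03165 h⁻¹
Fraction remaining after one interval: e^(−kτ) = e^(−0.03165 × 42.0) = 0.2647
R = 1 / (1 − 0.2647) = 1.360
Css,max = 43.1 × 1.360 = 58.61 ng/mL
Css,min = Css,max × e^(−kτ) = 58.61 × 0.2647 ≈ 15.5 ng/mL

15.5 ng/mL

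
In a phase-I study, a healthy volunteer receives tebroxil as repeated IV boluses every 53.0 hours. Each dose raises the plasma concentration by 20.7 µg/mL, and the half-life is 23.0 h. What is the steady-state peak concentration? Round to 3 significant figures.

26.0 µg/mL

k = ln 2 / 23.0 = 0.03014 h⁻¹
Fraction remaining after one interval: e^(−kτ) = e^(−0.03014 × 53.0) = 0.2025
R = 1 / (1 − 0.2025) = 1.254
Css,max = 20.7 × 1.254 ≈ 26.0 µg/mL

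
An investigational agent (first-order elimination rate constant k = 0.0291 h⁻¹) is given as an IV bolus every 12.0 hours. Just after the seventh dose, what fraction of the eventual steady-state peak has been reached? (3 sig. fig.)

f_n = 1 − e^(−nkτ) = 1 − e^(−7 × 0.02910 × 12.0) = 1 − e^(−2.444) = 1 − 0.08678 ≈ 0.913

0.913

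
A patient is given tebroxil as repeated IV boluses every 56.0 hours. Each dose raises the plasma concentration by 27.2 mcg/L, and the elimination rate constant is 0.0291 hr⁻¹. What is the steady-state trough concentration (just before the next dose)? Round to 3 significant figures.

Fraction remaining after one interval: e^(−kτ) = e^(−0.02910 × 56.0) = 0.1960
R = 1 / (1 − 0.1960) = 1.244
Css,max = 27.2 × 1.244 = 33.83 mcg/L
Css,min = Css,max × e^(−kτ) = 33.83 × 0.1960 ≈ 6.63 mcg/L

6.63 mcg/L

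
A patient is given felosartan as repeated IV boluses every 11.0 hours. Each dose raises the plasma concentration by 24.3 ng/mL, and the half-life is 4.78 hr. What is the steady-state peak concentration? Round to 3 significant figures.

30.5 ng/mL

k = ln 2 / 4.78 = 0.1450 hr⁻¹
Fraction remaining after one interval: e^(−kτ) = e^(−0.1450 × 11.0) = 0.2029
R = 1 / (1 − 0.2029) = 1.255
Css,max = 24.3 × 1.255 ≈ 30.5 ng/mL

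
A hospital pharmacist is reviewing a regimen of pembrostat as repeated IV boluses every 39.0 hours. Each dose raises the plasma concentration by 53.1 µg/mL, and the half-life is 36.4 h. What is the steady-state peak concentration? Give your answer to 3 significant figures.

k = ln 2 / 36.4 = 0.01904 h⁻¹
Fraction remaining after one interval: e^(−kτ) = e^(−0.01904 × 39.0) = 0.4758
R = 1 / (1 − 0.4758) = 1.908
Css,max = 53.1 × 1.908 ≈ 101 µg/mL

101 µg/mL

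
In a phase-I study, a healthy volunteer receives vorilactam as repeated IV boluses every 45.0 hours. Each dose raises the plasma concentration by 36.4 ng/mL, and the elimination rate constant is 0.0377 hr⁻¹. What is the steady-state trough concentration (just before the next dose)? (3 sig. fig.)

8.17 ng/mL

Fraction remaining after one interval: e^(−kτ) = e^(−0.03770 × 45.0) = 0.1833
R = 1 / (1 − 0.1833) = 1.224
Css,max = 36.4 × 1.224 = 44.57 ng/mL
Css,min = Css,max × e^(−kτ) = 44.57 × 0.1833 ≈ 8.17 ng/mL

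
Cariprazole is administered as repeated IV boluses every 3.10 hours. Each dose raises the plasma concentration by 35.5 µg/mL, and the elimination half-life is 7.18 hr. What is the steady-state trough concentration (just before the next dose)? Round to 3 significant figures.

102 µg/mL

k = ln 2 / 7.18 = 0.09654 hr⁻¹
Fraction remaining after one interval: e^(−kτ) = e^(−0.09654 × 3.10) = 0.7414
R = 1 / (1 − 0.7414) = 3.866
Css,max = 35.5 × 3.866 = 137.3 µg/mL
Css,min = Css,max × e^(−kτ) = 137.3 × 0.7414 ≈ 102 µg/mL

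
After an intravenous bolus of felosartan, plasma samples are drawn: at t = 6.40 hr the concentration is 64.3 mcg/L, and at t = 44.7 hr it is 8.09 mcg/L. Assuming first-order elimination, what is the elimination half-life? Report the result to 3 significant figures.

k = ln(C₁/C₂) / (t₂ − t₁) = ln(64.3/8.09) / (44.7 − 6.40)
  = 2.073 / 38.30 = 0.05412 hr⁻¹
t½ = ln 2 / k = ln 2 / 0.05412 ≈ 12.8 hours

12.8 hours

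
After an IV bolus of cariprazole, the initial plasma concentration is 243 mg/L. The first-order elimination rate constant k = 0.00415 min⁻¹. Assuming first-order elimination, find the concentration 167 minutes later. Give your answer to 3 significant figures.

C(t) = C₀ e^(−kt) = 243 × e^(−0.004150 × 167) = 243 × e^(−0.6931) = 243 × 0.5000 ≈ 122 mg/L

122 mg/L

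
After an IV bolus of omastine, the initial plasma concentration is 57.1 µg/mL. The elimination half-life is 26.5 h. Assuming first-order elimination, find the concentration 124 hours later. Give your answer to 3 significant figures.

2.23 µg/mL

k = ln 2 / 26.5 = 0.02616 h⁻¹
124 h is 4.679 half-lives, so C = 57.1 × (1/2)^4.679 = 57.1 × 0.03903 ≈ 2.23 µg/mL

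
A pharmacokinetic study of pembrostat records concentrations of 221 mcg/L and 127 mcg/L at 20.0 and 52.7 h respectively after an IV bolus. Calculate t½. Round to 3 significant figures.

40.9 hours

k = ln(C₁/C₂) / (t₂ − t₁) = ln(221/127) / (52.7 − 20.0)
  = 0.5540 / 32.70 = 0.01694 h⁻¹
t½ = ln 2 / k = ln 2 / 0.01694 ≈ 40.9 hours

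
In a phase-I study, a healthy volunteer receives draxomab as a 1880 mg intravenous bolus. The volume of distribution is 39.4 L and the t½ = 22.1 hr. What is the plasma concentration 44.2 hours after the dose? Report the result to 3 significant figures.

C₀ = dose / V = 1880 / 39.4 = 47.72 mg/L
k = ln 2 / 22.1 = 0.03136 hr⁻¹
C(t) = C₀ e^(−kt) = 47.72 × e^(−0.03136 × 44.2) = 47.72 × e^(−1.386) = 47.72 × 0.2500 ≈ 11.9 mg/L

11.9 mg/L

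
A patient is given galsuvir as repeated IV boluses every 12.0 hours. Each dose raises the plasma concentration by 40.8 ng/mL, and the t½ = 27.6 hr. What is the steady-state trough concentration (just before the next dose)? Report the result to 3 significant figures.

116 ng/mL

k = ln 2 / 27.6 = 0.02511 hr⁻¹
Fraction remaining after one interval: e^(−kτ) = e^(−0.02511 × 12.0) = 0.7398
R = 1 / (1 − 0.7398) = 3.843
Css,max = 40.8 × 3.843 = 156.8 ng/mL
Css,min = Css,max × e^(−kτ) = 156.8 × 0.7398 ≈ 116 ng/mL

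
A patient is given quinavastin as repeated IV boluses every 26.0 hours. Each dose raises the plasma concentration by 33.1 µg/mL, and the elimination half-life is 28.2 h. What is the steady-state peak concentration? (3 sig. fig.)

70.1 µg/mL

k = ln 2 / 28.2 = 0.02458 h⁻¹
Fraction remaining after one interval: e^(−kτ) = e^(−0.02458 × 26.0) = 0.5278
R = 1 / (1 − 0.5278) = 2.118
Css,max = 33.1 × 2.118 ≈ 70.1 µg/mL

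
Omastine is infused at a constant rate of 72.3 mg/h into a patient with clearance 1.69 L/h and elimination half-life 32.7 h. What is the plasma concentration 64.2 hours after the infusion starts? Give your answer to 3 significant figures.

31.8 µg/mL

Css = rate / CL = 72.3 / 1.69 = 42.78 µg/mL
k = ln 2 / 32.7 = 0.02120 h⁻¹
C(t) = Css (1 − e^(−kt)) = 42.78 × (1 − e^(−1.361)) = 42.78 × 0.7436 ≈ 31.8 µg/mL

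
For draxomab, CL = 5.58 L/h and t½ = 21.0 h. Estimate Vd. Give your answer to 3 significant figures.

169 L

k = ln 2 / t½ = ln 2 / 21.0 = 0.03301 h⁻¹
V = CL / k = 5.58 / 0.03301 ≈ 169 L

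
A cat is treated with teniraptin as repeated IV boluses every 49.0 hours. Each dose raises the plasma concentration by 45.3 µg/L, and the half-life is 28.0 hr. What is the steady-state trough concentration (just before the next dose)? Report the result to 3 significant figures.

k = ln 2 / 28.0 = 0.02476 hr⁻¹
Fraction remaining after one interval: e^(−kτ) = e^(−0.02476 × 49.0) = 0.2973
R = 1 / (1 − 0.2973) = 1.423
Css,max = 45.3 × 1.423 = 64.47 µg/L
Css,min = Css,max × e^(−kτ) = 64.47 × 0.2973 ≈ 19.2 µg/L

19.2 µg/L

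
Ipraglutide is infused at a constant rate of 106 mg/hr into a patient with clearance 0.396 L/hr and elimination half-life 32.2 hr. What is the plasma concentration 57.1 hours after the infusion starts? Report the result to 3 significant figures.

Css = rate / CL = 106 / 0.396 = 267.7 µg/mL
k = ln 2 / 32.2 = 0.02153 hr⁻¹
C(t) = Css (1 − e^(−kt)) = 267.7 × (1 − e^(−1.229)) = 267.7 × 0.7075 ≈ 189 µg/mL

189 µg/mL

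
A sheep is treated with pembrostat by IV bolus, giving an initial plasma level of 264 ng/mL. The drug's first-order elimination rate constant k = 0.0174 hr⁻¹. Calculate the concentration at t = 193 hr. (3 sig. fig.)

9.19 ng/mL

C(t) = C₀ e^(−kt) = 264 × e^(−0.01740 × 193) = 264 × e^(−3.358) = 264 × 0.03480 ≈ 9.19 ng/mL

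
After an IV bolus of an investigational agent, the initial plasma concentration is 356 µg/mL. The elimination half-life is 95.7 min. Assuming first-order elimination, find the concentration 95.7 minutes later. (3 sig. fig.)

178 µg/mL

k = ln 2 / 95.7 = 0.007243 min⁻¹
C(t) = C₀ e^(−kt) = 356 × e^(−0.007243 × 95.7) = 356 × e^(−0.6931) = 356 × 0.5000 ≈ 178 µg/mL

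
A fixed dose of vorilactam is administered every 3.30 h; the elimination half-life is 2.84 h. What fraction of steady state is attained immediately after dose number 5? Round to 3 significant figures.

0.982

k = ln 2 / 2.84 = 0.2441 h⁻¹
f_n = 1 − e^(−nkτ) = 1 − e^(−5 × 0.2441 × 3.30) = 1 − e^(−4.027) = 1 − 0.01783 ≈ 0.982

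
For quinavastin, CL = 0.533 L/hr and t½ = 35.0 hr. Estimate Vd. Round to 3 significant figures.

k = ln 2 / t½ = ln 2 / 35.0 = 0.01980 hr⁻¹
V = CL / k = 0.533 / 0.01980 ≈ 26.9 L

26.9 L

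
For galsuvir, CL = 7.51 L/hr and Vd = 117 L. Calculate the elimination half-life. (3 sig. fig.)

k = CL / V = 7.51 / 117 = 0.06419 hr⁻¹
t½ = ln 2 / k = ln 2 / 0.06419 ≈ 10.8 hours

10.8 hours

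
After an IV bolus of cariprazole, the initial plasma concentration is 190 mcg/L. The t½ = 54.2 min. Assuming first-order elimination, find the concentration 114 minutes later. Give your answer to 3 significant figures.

k = ln 2 / 54.2 = 0.01279 min⁻¹
114 min is 2.103 half-lives, so C = 190 × (1/2)^2.103 = 190 × 0.2327 ≈ 44.2 mcg/L

44.2 mcg/L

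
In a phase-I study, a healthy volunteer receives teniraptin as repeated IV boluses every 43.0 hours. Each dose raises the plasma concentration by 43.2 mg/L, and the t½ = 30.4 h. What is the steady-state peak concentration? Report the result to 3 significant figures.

69.1 mg/L

k = ln 2 / 30.4 = 0.02280 h⁻¹
Fraction remaining after one interval: e^(−kτ) = e^(−0.02280 × 43.0) = 0.3751
R = 1 / (1 − 0.3751) = 1.600
Css,max = 43.2 × 1.600 ≈ 69.1 mg/L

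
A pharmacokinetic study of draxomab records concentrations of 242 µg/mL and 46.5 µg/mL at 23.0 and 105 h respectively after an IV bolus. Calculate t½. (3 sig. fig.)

k = ln(C₁/C₂) / (t₂ − t₁) = ln(242/46.5) / (105 − 23.0)
  = 1.649 / 82.00 = 0.02012 h⁻¹
t½ = ln 2 / k = ln 2 / 0.02012 ≈ 34.5 hours

34.5 hours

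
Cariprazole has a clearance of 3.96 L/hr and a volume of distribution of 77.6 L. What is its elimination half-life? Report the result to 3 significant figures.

13.6 hours

k = CL / V = 3.96 / 77.6 = 0.05103 hr⁻¹
t½ = ln 2 / k = ln 2 / 0.05103 ≈ 13.6 hours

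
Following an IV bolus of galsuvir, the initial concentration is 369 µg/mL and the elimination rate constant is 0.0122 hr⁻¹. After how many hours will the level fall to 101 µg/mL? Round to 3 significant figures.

C(t) = C₀ e^(−kt)  ⇒  t = ln(C₀/C) / k
t = ln(369/101) / 0.01220 = 1.296 / 0.01220 ≈ 106 hours

106 hours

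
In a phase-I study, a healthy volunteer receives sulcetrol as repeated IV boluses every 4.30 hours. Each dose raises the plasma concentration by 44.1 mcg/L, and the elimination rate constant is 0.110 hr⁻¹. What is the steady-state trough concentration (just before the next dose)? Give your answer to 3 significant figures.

Fraction remaining after one interval: e^(−kτ) = e^(−0.1100 × 4.30) = 0.6231
R = 1 / (1 − 0.6231) = 2.653
Css,max = 44.1 × 2.653 = 117.0 mcg/L
Css,min = Css,max × e^(−kτ) = 117.0 × 0.6231 ≈ 72.9 mcg/L

72.9 mcg/L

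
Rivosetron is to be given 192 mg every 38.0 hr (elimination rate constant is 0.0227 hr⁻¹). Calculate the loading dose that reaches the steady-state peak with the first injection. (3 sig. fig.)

Accumulation ratio R = 1 / (1 − e^(−kτ)) = 1 / (1 − e^(−0.02270×38.0)) = 1 / (1 − 0.4221) = 1.730
Loading dose = maintenance dose × R = 192 × 1.730 ≈ 332 mg

332 mg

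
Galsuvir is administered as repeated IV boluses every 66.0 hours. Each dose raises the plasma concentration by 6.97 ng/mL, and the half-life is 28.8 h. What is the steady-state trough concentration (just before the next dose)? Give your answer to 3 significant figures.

k = ln 2 / 28.8 = 0.02407 h⁻¹
Fraction remaining after one interval: e^(−kτ) = e^(−0.02407 × 66.0) = 0.2042
R = 1 / (1 − 0.2042) = 1.257
Css,max = 6.97 × 1.257 = 8.759 ng/mL
Css,min = Css,max × e^(−kτ) = 8.759 × 0.2042 ≈ 1.79 ng/mL

1.79 ng/mL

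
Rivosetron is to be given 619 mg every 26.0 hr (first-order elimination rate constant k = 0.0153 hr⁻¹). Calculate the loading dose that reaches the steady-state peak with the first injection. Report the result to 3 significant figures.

1890 mg

Accumulation ratio R = 1 / (1 − e^(−kτ)) = 1 / (1 − e^(−0.01530×26.0)) = 1 / (1 − 0.6718) = 3.047
Loading dose = maintenance dose × R = 619 × 3.047 ≈ 1890 mg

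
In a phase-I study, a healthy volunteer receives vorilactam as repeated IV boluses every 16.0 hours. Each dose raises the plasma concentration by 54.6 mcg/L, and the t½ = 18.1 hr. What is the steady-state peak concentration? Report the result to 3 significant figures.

k = ln 2 / 18.1 = 0.03830 hr⁻¹
Fraction remaining after one interval: e^(−kτ) = e^(−0.03830 × 16.0) = 0.5419
R = 1 / (1 − 0.5419) = 2.183
Css,max = 54.6 × 2.183 ≈ 119 mcg/L

119 mcg/L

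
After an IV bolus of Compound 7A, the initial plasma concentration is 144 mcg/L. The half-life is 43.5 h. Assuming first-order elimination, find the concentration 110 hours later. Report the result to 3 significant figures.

25.0 mcg/L

k = ln 2 / 43.5 = 0.01593 h⁻¹
110 h is 2.529 half-lives, so C = 144 × (1/2)^2.529 = 144 × 0.1733 ≈ 25.0 mcg/L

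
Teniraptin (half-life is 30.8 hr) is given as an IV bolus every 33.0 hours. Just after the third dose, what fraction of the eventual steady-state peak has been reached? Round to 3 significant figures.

k = ln 2 / 30.8 = 0.02250 hr⁻¹
f_n = 1 − e^(−nkτ) = 1 − e^(−3 × 0.02250 × 33.0) = 1 − e^(−2.228) = 1 − 0.1077 ≈ 0.892

0.892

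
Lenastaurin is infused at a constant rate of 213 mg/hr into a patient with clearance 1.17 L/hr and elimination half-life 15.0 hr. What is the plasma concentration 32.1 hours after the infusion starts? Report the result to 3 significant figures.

141 mg/L

Css = rate / CL = 213 / 1.17 = 182.1 mg/L
k = ln 2 / 15.0 = 0.04621 hr⁻¹
C(t) = Css (1 − e^(−kt)) = 182.1 × (1 − e^(−1.483)) = 182.1 × 0.7731 ≈ 141 mg/L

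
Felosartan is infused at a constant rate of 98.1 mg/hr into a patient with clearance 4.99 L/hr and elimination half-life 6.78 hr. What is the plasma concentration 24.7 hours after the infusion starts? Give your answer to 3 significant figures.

18.1 mg/L

Css = rate / CL = 98.1 / 4.99 = 19.66 mg/L
k = ln 2 / 6.78 = 0.1022 hr⁻¹
C(t) = Css (1 − e^(−kt)) = 19.66 × (1 − e^(−2.525)) = 19.66 × 0.9200 ≈ 18.1 mg/L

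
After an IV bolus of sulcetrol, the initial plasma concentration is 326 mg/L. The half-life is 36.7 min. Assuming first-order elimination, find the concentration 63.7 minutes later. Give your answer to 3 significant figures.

k = ln 2 / 36.7 = 0.01889 min⁻¹
C(t) = C₀ e^(−kt) = 326 × e^(−0.01889 × 63.7) = 326 × e^(−1.203) = 326 × 0.3003 ≈ 97.9 mg/L

97.9 mg/L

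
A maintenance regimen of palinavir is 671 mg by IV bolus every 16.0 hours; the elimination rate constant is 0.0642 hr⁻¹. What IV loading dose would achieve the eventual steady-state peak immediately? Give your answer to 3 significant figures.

1050 mg

Accumulation ratio R = 1 / (1 − e^(−kτ)) = 1 / (1 − e^(−0.06420×16.0)) = 1 / (1 − 0.3580) = 1.558
Loading dose = maintenance dose × R = 671 × 1.558 ≈ 1050 mg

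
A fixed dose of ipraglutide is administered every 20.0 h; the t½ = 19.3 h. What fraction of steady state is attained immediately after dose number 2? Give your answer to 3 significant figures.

k = ln 2 / 19.3 = 0.03591 h⁻¹
f_n = 1 − e^(−nkτ) = 1 − e^(−2 × 0.03591 × 20.0) = 1 − e^(−1.437) = 1 − 0.2377 ≈ 0.762

0.762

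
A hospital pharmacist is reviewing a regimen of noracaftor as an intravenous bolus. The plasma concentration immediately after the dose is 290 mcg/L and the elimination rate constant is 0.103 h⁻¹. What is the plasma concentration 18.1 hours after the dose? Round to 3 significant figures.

45.0 mcg/L

C(t) = C₀ e^(−kt) = 290 × e^(−0.1030 × 18.1) = 290 × e^(−1.864) = 290 × 0.1550 ≈ 45.0 mcg/L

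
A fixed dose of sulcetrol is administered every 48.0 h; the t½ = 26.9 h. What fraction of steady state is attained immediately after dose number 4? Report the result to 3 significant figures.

0.993

k = ln 2 / 26.9 = 0.02577 h⁻¹
f_n = 1 − e^(−nkτ) = 1 − e^(−4 × 0.02577 × 48.0) = 1 − e^(−4.947) = 1 − 0.007102 ≈ 0.993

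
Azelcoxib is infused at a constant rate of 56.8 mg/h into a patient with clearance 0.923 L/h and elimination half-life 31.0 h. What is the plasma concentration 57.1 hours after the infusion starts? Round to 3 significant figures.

44.4 mg/L

Css = rate / CL = 56.8 / 0.923 = 61.54 mg/L
k = ln 2 / 31.0 = 0.02236 h⁻¹
C(t) = Css (1 − e^(−kt)) = 61.54 × (1 − e^(−1.277)) = 61.54 × 0.7211 ≈ 44.4 mg/L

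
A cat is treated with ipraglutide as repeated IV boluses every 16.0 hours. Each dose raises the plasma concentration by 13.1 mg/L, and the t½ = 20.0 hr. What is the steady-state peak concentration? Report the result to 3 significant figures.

30.8 mg/L

k = ln 2 / 20.0 = 0.03466 hr⁻¹
Fraction remaining after one interval: e^(−kτ) = e^(−0.03466 × 16.0) = 0.5743
R = 1 / (1 − 0.5743) = 2.349
Css,max = 13.1 × 2.349 ≈ 30.8 mg/L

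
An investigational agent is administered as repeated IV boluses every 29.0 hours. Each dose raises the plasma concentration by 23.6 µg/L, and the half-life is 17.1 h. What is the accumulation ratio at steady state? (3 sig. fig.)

1.45

k = ln 2 / 17.1 = 0.04053 h⁻¹
Fraction remaining after one interval: e^(−kτ) = e^(−0.04053 × 29.0) = 0.3087
R = 1 / (1 − 0.3087) = 1 / 0.6913 ≈ 1.45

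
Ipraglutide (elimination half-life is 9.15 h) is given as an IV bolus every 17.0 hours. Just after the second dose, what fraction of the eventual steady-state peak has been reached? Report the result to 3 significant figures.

0.924

k = ln 2 / 9.15 = 0.07575 h⁻¹
f_n = 1 − e^(−nkτ) = 1 − e^(−2 × 0.07575 × 17.0) = 1 − e^(−2.576) = 1 − 0.07611 ≈ 0.924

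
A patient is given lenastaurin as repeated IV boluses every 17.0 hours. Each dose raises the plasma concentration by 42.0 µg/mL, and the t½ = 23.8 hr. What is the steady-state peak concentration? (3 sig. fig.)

108 µg/mL

k = ln 2 / 23.8 = 0.02912 hr⁻¹
Fraction remaining after one interval: e^(−kτ) = e^(−0.02912 × 17.0) = 0.6095
R = 1 / (1 − 0.6095) = 2.561
Css,max = 42.0 × 2.561 ≈ 108 µg/mL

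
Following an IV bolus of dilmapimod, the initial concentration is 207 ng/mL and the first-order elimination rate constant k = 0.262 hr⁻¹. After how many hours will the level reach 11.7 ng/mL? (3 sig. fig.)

C(t) = C₀ e^(−kt)  ⇒  t = ln(C₀/C) / k
t = ln(207/11.7) / 0.2620 = 2.873 / 0.2620 ≈ 11.0 hours

11.0 hours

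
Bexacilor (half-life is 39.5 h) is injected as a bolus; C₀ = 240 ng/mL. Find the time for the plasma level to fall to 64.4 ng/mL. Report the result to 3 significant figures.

k = ln 2 / 39.5 = 0.01755 h⁻¹
C(t) = C₀ e^(−kt)  ⇒  t = ln(C₀/C) / k
t = ln(240/64.4) / 0.01755 = 1.316 / 0.01755 ≈ 75.0 hours

75.0 hours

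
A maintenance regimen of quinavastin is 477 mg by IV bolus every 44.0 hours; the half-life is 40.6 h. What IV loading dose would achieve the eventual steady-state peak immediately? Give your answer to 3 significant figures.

903 mg

k = ln 2 / 40.6 = 0.01707 h⁻¹
Accumulation ratio R = 1 / (1 − e^(−kτ)) = 1 / (1 − e^(−0.01707×44.0)) = 1 / (1 − 0.4718) = 1.893
Loading dose = maintenance dose × R = 477 × 1.893 ≈ 903 mg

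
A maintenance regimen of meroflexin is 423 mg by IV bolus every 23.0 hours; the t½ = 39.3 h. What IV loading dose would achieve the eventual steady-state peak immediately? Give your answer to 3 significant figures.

k = ln 2 / 39.3 = 0.01764 h⁻¹
Accumulation ratio R = 1 / (1 − e^(−kτ)) = 1 / (1 − e^(−0.01764×23.0)) = 1 / (1 − 0.6665) = 2.999
Loading dose = maintenance dose × R = 423 × 2.999 ≈ 1270 mg

1270 mg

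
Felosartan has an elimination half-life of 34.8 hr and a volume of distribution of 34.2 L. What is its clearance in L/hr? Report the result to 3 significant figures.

k = ln 2 / t½ = ln 2 / 34.8 = 0.01992 hr⁻¹
CL = k · V = 0.01992 × 34.2 ≈ 0.681 L/hr

0.681 L/hr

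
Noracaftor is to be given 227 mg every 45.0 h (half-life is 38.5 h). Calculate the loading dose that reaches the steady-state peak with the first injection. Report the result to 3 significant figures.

k = ln 2 / 38.5 = 0.01800 h⁻¹
Accumulation ratio R = 1 / (1 − e^(−kτ)) = 1 / (1 − e^(−0.01800×45.0)) = 1 / (1 − 0.4448) = 1.801
Loading dose = maintenance dose × R = 227 × 1.801 ≈ 409 mg

409 mg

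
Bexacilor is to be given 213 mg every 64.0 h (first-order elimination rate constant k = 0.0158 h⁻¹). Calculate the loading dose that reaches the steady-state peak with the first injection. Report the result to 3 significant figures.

Accumulation ratio R = 1 / (1 − e^(−kτ)) = 1 / (1 − e^(−0.01580×64.0)) = 1 / (1 − 0.3638) = 1.572
Loading dose = maintenance dose × R = 213 × 1.572 ≈ 335 mg

335 mg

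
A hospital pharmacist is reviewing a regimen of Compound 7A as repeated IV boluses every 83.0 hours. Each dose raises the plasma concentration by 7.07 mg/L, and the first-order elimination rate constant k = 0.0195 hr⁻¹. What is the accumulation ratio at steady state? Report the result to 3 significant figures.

Fraction remaining after one interval: e^(−kτ) = e^(−0.01950 × 83.0) = 0.1982
R = 1 / (1 − 0.1982) = 1 / 0.8018 ≈ 1.25

1.25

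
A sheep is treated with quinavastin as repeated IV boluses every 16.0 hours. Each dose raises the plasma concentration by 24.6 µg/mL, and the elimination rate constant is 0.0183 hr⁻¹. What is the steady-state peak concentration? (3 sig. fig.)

Fraction remaining after one interval: e^(−kτ) = e^(−0.01830 × 16.0) = 0.7462
R = 1 / (1 − 0.7462) = 3.940
Css,max = 24.6 × 3.940 ≈ 96.9 µg/mL

96.9 µg/mL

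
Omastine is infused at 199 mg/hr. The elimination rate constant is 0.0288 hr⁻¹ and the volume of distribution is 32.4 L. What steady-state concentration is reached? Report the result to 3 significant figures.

CL = k · V = 0.0288 × 32.4 = 0.9331 L/hr
Css = rate / CL = 199 / 0.9331 ≈ 213 mg/L

213 mg/L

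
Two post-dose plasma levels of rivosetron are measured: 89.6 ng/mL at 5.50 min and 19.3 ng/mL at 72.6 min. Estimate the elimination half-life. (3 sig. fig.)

k = ln(C₁/C₂) / (t₂ − t₁) = ln(89.6/19.3) / (72.6 − 5.50)
  = 1.535 / 67.10 = 0.02288 min⁻¹
t½ = ln 2 / k = ln 2 / 0.02288 ≈ 30.3 minutes

30.3 minutes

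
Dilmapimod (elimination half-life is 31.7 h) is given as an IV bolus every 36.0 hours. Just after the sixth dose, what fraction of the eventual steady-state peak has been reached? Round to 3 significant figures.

0.991

k = ln 2 / 31.7 = 0.02187 h⁻¹
f_n = 1 − e^(−nkτ) = 1 − e^(−6 × 0.02187 × 36.0) = 1 − e^(−4.723) = 1 − 0.008888 ≈ 0.991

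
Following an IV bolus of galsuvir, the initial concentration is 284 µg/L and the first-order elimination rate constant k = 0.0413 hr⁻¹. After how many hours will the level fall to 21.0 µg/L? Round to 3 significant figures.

C(t) = C₀ e^(−kt)  ⇒  t = ln(C₀/C) / k
t = ln(284/21.0) / 0.04130 = 2.604 / 0.04130 ≈ 63.1 hours

63.1 hours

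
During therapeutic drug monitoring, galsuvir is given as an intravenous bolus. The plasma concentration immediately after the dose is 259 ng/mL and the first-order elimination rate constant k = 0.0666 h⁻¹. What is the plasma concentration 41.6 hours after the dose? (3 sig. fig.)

16.2 ng/mL

C(t) = C₀ e^(−kt) = 259 × e^(−0.06660 × 41.6) = 259 × e^(−2.771) = 259 × 0.06263 ≈ 16.2 ng/mL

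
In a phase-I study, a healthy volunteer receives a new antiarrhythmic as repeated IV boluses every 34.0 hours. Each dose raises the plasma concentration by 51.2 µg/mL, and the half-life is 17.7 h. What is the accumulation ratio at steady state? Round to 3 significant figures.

1.36

k = ln 2 / 17.7 = 0.03916 h⁻¹
Fraction remaining after one interval: e^(−kτ) = e^(−0.03916 × 34.0) = 0.2641
R = 1 / (1 − 0.2641) = 1 / 0.7359 ≈ 1.36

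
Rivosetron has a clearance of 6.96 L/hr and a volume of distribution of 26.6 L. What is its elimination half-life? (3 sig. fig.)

k = CL / V = 6.96 / 26.6 = 0.2617 hr⁻¹
t½ = ln 2 / k = ln 2 / 0.2617 ≈ 2.65 hours

2.65 hours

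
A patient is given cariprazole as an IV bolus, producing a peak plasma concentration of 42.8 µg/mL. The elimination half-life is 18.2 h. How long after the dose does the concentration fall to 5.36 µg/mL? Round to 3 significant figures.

k = ln 2 / 18.2 = 0.03809 h⁻¹
C(t) = C₀ e^(−kt)  ⇒  t = ln(C₀/C) / k
t = ln(42.8/5.36) / 0.03809 = 2.078 / 0.03809 ≈ 54.6 hours

54.6 hours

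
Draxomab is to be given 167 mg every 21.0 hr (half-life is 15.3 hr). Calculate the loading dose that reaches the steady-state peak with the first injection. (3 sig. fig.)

272 mg

k = ln 2 / 15.3 = 0.04530 hr⁻¹
Accumulation ratio R = 1 / (1 − e^(−kτ)) = 1 / (1 − e^(−0.04530×21.0)) = 1 / (1 − 0.3862) = 1.629
Loading dose = maintenance dose × R = 167 × 1.629 ≈ 272 mg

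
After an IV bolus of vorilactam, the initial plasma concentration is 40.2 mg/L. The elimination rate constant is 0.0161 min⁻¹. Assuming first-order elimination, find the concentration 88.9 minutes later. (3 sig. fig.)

C(t) = C₀ e^(−kt) = 40.2 × e^(−0.01610 × 88.9) = 40.2 × e^(−1.431) = 40.2 × 0.2390 ≈ 9.61 mg/L

9.61 mg/L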